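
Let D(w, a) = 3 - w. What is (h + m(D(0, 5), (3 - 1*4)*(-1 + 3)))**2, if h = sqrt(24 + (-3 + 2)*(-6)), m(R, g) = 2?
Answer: (2 + sqrt(30))**2 ≈ 55.909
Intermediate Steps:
h = sqrt(30) (h = sqrt(24 - 1*(-6)) = sqrt(24 + 6) = sqrt(30) ≈ 5.4772)
(h + m(D(0, 5), (3 - 1*4)*(-1 + 3)))**2 = (sqrt(30) + 2)**2 = (2 + sqrt(30))**2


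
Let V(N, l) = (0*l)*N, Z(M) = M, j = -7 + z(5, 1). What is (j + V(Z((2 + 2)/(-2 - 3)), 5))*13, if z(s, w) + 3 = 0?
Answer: -130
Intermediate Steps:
z(s, w) = -3 (z(s, w) = -3 + 0 = -3)
j = -10 (j = -7 - 3 = -10)
V(N, l) = 0 (V(N, l) = 0*N = 0)
(j + V(Z((2 + 2)/(-2 - 3)), 5))*13 = (-10 + 0)*13 = -10*13 = -130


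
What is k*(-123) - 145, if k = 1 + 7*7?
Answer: -6295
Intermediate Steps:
k = 50 (k = 1 + 49 = 50)
k*(-123) - 145 = 50*(-123) - 145 = -6150 - 145 = -6295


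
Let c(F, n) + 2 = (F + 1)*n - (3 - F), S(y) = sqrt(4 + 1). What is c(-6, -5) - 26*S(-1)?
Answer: 14 - 26*sqrt(5) ≈ -44.138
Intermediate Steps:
S(y) = sqrt(5)
c(F, n) = -5 + F + n*(1 + F) (c(F, n) = -2 + ((F + 1)*n - (3 - F)) = -2 + ((1 + F)*n + (-3 + F)) = -2 + (n*(1 + F) + (-3 + F)) = -2 + (-3 + F + n*(1 + F)) = -5 + F + n*(1 + F))
c(-6, -5) - 26*S(-1) = (-5 - 6 - 5 - 6*(-5)) - 26*sqrt(5) = (-5 - 6 - 5 + 30) - 26*sqrt(5) = 14 - 26*sqrt(5)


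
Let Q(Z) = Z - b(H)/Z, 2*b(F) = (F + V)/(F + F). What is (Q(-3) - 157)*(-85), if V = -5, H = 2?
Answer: 108885/8 ≈ 13611.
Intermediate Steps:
b(F) = (-5 + F)/(4*F) (b(F) = ((F - 5)/(F + F))/2 = ((-5 + F)/((2*F)))/2 = ((-5 + F)*(1/(2*F)))/2 = ((-5 + F)/(2*F))/2 = (-5 + F)/(4*F))
Q(Z) = Z + 3/(8*Z) (Q(Z) = Z - (¼)*(-5 + 2)/2/Z = Z - (¼)*(½)*(-3)/Z = Z - (-3)/(8*Z) = Z + 3/(8*Z))
(Q(-3) - 157)*(-85) = ((-3 + (3/8)/(-3)) - 157)*(-85) = ((-3 + (3/8)*(-⅓)) - 157)*(-85) = ((-3 - ⅛) - 157)*(-85) = (-25/8 - 157)*(-85) = -1281/8*(-85) = 108885/8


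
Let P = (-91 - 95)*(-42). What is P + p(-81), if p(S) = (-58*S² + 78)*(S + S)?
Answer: 61642332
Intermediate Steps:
P = 7812 (P = -186*(-42) = 7812)
p(S) = 2*S*(78 - 58*S²) (p(S) = (78 - 58*S²)*(2*S) = 2*S*(78 - 58*S²))
P + p(-81) = 7812 + (-116*(-81)³ + 156*(-81)) = 7812 + (-116*(-531441) - 12636) = 7812 + (61647156 - 12636) = 7812 + 61634520 = 61642332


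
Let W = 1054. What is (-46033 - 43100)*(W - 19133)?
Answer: 1611435507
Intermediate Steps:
(-46033 - 43100)*(W - 19133) = (-46033 - 43100)*(1054 - 19133) = -89133*(-18079) = 1611435507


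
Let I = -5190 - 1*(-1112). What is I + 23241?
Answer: 19163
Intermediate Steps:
I = -4078 (I = -5190 + 1112 = -4078)
I + 23241 = -4078 + 23241 = 19163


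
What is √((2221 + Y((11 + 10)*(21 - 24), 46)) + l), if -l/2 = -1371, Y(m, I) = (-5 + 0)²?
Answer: 2*√1247 ≈ 70.626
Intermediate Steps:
Y(m, I) = 25 (Y(m, I) = (-5)² = 25)
l = 2742 (l = -2*(-1371) = 2742)
√((2221 + Y((11 + 10)*(21 - 24), 46)) + l) = √((2221 + 25) + 2742) = √(2246 + 2742) = √4988 = 2*√1247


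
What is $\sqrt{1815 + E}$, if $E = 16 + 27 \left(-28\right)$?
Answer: $5 \sqrt{43} \approx 32.787$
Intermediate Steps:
$E = -740$ ($E = 16 - 756 = -740$)
$\sqrt{1815 + E} = \sqrt{1815 - 740} = \sqrt{1075} = 5 \sqrt{43}$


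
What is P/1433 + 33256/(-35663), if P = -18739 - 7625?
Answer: -987875180/51105079 ≈ -19.330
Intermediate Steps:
P = -26364
P/1433 + 33256/(-35663) = -26364/1433 + 33256/(-35663) = -26364*1/1433 + 33256*(-1/35663) = -26364/1433 - 33256/35663 = -987875180/51105079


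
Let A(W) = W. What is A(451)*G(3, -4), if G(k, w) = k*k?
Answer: 4059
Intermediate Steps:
G(k, w) = k²
A(451)*G(3, -4) = 451*3² = 451*9 = 4059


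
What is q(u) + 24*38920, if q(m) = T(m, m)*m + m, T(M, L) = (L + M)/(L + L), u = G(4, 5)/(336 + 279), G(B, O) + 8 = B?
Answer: 574459192/615 ≈ 9.3408e+5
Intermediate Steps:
G(B, O) = -8 + B
u = -4/615 (u = (-8 + 4)/(336 + 279) = -4/615 ≈ -0.0065041)
T(M, L) = (L + M)/(2*L) (T(M, L) = (L + M)/((2*L)) = (L + M)*(1/(2*L)) = (L + M)/(2*L))
q(m) = 2*m (q(m) = ((m + m)/(2*m))*m + m = ((2*m)/(2*m))*m + m = 1*m + m = m + m = 2*m)
q(u) + 24*38920 = 2*(-4/615) + 24*38920 = -8/615 + 934080 = 574459192/615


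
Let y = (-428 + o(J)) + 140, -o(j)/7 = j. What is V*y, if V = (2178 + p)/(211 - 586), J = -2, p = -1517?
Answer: 181114/375 ≈ 482.97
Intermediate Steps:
o(j) = -7*j
V = -661/375 (V = (2178 - 1517)/(211 - 586) = 661/(-375) = 661*(-1/375) = -661/375 ≈ -1.7627)
y = -274 (y = (-428 - 7*(-2)) + 140 = (-428 + 14) + 140 = -414 + 140 = -274)
V*y = -661/375*(-274) = 181114/375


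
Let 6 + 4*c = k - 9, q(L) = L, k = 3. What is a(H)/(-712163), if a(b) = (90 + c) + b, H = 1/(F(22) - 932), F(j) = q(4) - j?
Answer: -82649/676554850 ≈ -0.00012216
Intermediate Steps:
c = -3 (c = -3/2 + (3 - 9)/4 = -3/2 + (1/4)*(-6) = -3/2 - 3/2 = -3)
F(j) = 4 - j
H = -1/950 (H = 1/((4 - 1*22) - 932) = 1/((4 - 22) - 932) = 1/(-18 - 932) = 1/(-950) = -1/950 ≈ -0.0010526)
a(b) = 87 + b (a(b) = (90 - 3) + b = 87 + b)
a(H)/(-712163) = (87 - 1/950)/(-712163) = (82649/950)*(-1/712163) = -82649/676554850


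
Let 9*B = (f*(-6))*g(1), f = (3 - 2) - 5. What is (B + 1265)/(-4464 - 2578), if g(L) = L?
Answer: -3803/21126 ≈ -0.18002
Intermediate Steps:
f = -4 (f = 1 - 5 = -4)
B = 8/3 (B = (-4*(-6)*1)/9 = (24*1)/9 = (⅑)*24 = 8/3 ≈ 2.6667)
(B + 1265)/(-4464 - 2578) = (8/3 + 1265)/(-4464 - 2578) = (3803/3)/(-7042) = (3803/3)*(-1/7042) = -3803/21126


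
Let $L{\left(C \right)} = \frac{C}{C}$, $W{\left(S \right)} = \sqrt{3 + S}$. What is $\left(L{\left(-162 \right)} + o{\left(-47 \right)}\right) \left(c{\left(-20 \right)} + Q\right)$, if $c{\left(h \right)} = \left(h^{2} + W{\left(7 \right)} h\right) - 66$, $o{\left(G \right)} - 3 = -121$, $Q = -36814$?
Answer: $4268160 + 2340 \sqrt{10} \approx 4.2756 \cdot 10^{6}$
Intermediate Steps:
$o{\left(G \right)} = -118$ ($o{\left(G \right)} = 3 - 121 = -118$)
$L{\left(C \right)} = 1$
$c{\left(h \right)} = -66 + h^{2} + h \sqrt{10}$ ($c{\left(h \right)} = \left(h^{2} + \sqrt{3 + 7} h\right) - 66 = \left(h^{2} + \sqrt{10} h\right) - 66 = \left(h^{2} + h \sqrt{10}\right) - 66 = -66 + h^{2} + h \sqrt{10}$)
$\left(L{\left(-162 \right)} + o{\left(-47 \right)}\right) \left(c{\left(-20 \right)} + Q\right) = \left(1 - 118\right) \left(\left(-66 + \left(-20\right)^{2} - 20 \sqrt{10}\right) - 36814\right) = - 117 \left(\left(-66 + 400 - 20 \sqrt{10}\right) - 36814\right) = - 117 \left(\left(334 - 20 \sqrt{10}\right) - 36814\right) = - 117 \left(-36480 - 20 \sqrt{10}\right) = 4268160 + 2340 \sqrt{10}$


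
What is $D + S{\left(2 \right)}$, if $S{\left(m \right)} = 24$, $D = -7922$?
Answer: $-7898$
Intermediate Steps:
$D + S{\left(2 \right)} = -7922 + 24 = -7898$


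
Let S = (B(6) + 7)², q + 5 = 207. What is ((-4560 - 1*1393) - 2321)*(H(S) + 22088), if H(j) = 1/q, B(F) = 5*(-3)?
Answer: -18458371449/101 ≈ -1.8276e+8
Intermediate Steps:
q = 202 (q = -5 + 207 = 202)
B(F) = -15
S = 64 (S = (-15 + 7)² = (-8)² = 64)
H(j) = 1/202
((-4560 - 1*1393) - 2321)*(H(S) + 22088) = ((-4560 - 1*1393) - 2321)*(1/202 + 22088) = ((-4560 - 1393) - 2321)*(4461777/202) = (-5953 - 2321)*(4461777/202) = -8274*4461777/202 = -18458371449/101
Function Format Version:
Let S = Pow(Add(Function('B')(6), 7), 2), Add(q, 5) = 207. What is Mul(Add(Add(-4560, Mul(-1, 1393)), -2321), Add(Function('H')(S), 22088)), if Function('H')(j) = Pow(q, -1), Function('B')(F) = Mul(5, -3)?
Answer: Rational(-18458371449, 101) ≈ -1.8276e+8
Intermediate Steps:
q = 202 (q = Add(-5, 207) = 202)
Function('B')(F) = -15
S = 64 (S = Pow(Add(-15, 7), 2) = Pow(-8, 2) = 64)
Function('H')(j) = Rational(1, 202) (Function('H')(j) = Pow(202, -1) = Rational(1, 202))
Mul(Add(Add(-4560, Mul(-1, 1393)), -2321), Add(Function('H')(S), 22088)) = Mul(Add(Add(-4560, Mul(-1, 1393)), -2321), Add(Rational(1, 202), 22088)) = Mul(Add(Add(-4560, -1393), -2321), Rational(4461777, 202)) = Mul(Add(-5953, -2321), Rational(4461777, 202)) = Mul(-8274, Rational(4461777, 202)) = Rational(-18458371449, 101)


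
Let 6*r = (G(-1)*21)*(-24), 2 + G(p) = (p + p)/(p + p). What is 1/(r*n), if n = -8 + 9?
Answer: 1/84 ≈ 0.011905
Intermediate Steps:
n = 1
G(p) = -1 (G(p) = -2 + (p + p)/(p + p) = -2 + (2*p)/((2*p)) = -2 + (2*p)*(1/(2*p)) = -2 + 1 = -1)
r = 84 (r = (-1*21*(-24))/6 = (-21*(-24))/6 = (⅙)*504 = 84)
1/(r*n) = 1/(84*1) = 1/84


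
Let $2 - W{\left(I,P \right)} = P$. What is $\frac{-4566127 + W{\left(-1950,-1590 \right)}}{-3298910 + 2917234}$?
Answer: $\frac{4564535}{381676} \approx 11.959$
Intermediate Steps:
$W{\left(I,P \right)} = 2 - P$
$\frac{-4566127 + W{\left(-1950,-1590 \right)}}{-3298910 + 2917234} = \frac{-4566127 + \left(2 - -1590\right)}{-3298910 + 2917234} = \frac{-4566127 + \left(2 + 1590\right)}{-381676} = \left(-4566127 + 1592\right) \left(- \frac{1}{381676}\right) = \left(-4564535\right) \left(- \frac{1}{381676}\right) = \frac{4564535}{381676}$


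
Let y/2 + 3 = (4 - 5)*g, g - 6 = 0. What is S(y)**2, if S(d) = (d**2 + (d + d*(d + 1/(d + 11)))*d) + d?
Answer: 1349680644/49 ≈ 2.7545e+7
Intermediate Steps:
g = 6 (g = 6 + 0 = 6)
y = -18 (y = -6 + 2*((4 - 5)*6) = -6 + 2*(-1*6) = -6 + 2*(-6) = -6 - 12 = -18)
S(d) = d + d**2 + d*(d + d*(d + 1/(11 + d))) (S(d) = (d**2 + (d + d*(d + 1/(11 + d)))*d) + d = (d**2 + d*(d + d*(d + 1/(11 + d)))) + d = d + d**2 + d*(d + d*(d + 1/(11 + d))))
S(y)**2 = (-18*(11 + (-18)**3 + 13*(-18)**2 + 24*(-18))/(11 - 18))**2 = (-18*(11 - 5832 + 13*324 - 432)/(-7))**2 = (-18*(-1/7)*(11 - 5832 + 4212 - 432))**2 = (-18*(-1/7)*(-2041))**2 = (-36738/7)**2 = 1349680644/49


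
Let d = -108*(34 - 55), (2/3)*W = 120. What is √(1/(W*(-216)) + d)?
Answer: 11*√21862770/1080 ≈ 47.624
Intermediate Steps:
W = 180 (W = (3/2)*120 = 180)
d = 2268 (d = -108*(-21) = 2268)
√(1/(W*(-216)) + d) = √(1/(180*(-216)) + 2268) = √(1/(-38880) + 2268) = √(-1/38880 + 2268) = √(88179839/38880) = 11*√21862770/1080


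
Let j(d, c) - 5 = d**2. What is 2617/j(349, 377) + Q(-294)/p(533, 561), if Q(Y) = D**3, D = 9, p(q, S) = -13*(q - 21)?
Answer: -35688911/405370368 ≈ -0.088040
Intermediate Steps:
j(d, c) = 5 + d**2
p(q, S) = 273 - 13*q (p(q, S) = -13*(-21 + q) = 273 - 13*q)
Q(Y) = 729 (Q(Y) = 9**3 = 729)
2617/j(349, 377) + Q(-294)/p(533, 561) = 2617/(5 + 349**2) + 729/(273 - 13*533) = 2617/(5 + 121801) + 729/(273 - 6929) = 2617/121806 + 729/(-6656) = 2617*(1/121806) + 729*(-1/6656) = 2617/121806 - 729/6656 = -35688911/405370368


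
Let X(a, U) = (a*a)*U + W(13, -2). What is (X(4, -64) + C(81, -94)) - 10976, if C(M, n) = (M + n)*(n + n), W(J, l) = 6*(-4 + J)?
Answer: -9502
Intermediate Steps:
W(J, l) = -24 + 6*J
X(a, U) = 54 + U*a² (X(a, U) = (a*a)*U + (-24 + 6*13) = a²*U + (-24 + 78) = U*a² + 54 = 54 + U*a²)
C(M, n) = 2*n*(M + n) (C(M, n) = (M + n)*(2*n) = 2*n*(M + n))
(X(4, -64) + C(81, -94)) - 10976 = ((54 - 64*4²) + 2*(-94)*(81 - 94)) - 10976 = ((54 - 64*16) + 2*(-94)*(-13)) - 10976 = ((54 - 1024) + 2444) - 10976 = (-970 + 2444) - 10976 = 1474 - 10976 = -9502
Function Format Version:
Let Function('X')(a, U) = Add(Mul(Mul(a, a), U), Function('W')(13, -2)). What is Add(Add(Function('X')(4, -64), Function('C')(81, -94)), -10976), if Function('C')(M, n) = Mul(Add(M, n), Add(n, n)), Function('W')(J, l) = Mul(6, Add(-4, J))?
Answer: -9502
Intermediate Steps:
Function('W')(J, l) = Add(-24, Mul(6, J))
Function('X')(a, U) = Add(54, Mul(U, Pow(a, 2))) (Function('X')(a, U) = Add(Mul(Mul(a, a), U), Add(-24, Mul(6, 13))) = Add(Mul(Pow(a, 2), U), Add(-24, 78)) = Add(Mul(U, Pow(a, 2)), 54) = Add(54, Mul(U, Pow(a, 2))))
Function('C')(M, n) = Mul(2, n, Add(M, n)) (Function('C')(M, n) = Mul(Add(M, n), Mul(2, n)) = Mul(2, n, Add(M, n)))
Add(Add(Function('X')(4, -64), Function('C')(81, -94)), -10976) = Add(Add(Add(54, Mul(-64, Pow(4, 2))), Mul(2, -94, Add(81, -94))), -10976) = Add(Add(Add(54, Mul(-64, 16)), Mul(2, -94, -13)), -10976) = Add(Add(Add(54, -1024), 2444), -10976) = Add(Add(-970, 2444), -10976) = Add(1474, -10976) = -9502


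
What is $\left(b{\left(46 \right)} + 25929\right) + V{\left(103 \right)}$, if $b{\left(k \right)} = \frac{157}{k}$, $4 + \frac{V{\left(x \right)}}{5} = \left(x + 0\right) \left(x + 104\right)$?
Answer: $\frac{6095801}{46} \approx 1.3252 \cdot 10^{5}$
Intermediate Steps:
$V{\left(x \right)} = -20 + 5 x \left(104 + x\right)$ ($V{\left(x \right)} = -20 + 5 \left(x + 0\right) \left(x + 104\right) = -20 + 5 x \left(104 + x\right)$)
$\left(b{\left(46 \right)} + 25929\right) + V{\left(103 \right)} = \left(\frac{157}{46} + 25929\right) + \left(-20 + 5 \cdot 103^{2} + 520 \cdot 103\right) = \left(157 \cdot \frac{1}{46} + 25929\right) + \left(-20 + 5 \cdot 10609 + 53560\right) = \left(\frac{157}{46} + 25929\right) + \left(-20 + 53045 + 53560\right) = \frac{1192891}{46} + 106585 = \frac{6095801}{46}$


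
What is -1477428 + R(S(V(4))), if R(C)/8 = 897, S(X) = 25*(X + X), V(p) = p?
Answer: -1470252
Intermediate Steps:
S(X) = 50*X (S(X) = 25*(2*X) = 50*X)
R(C) = 7176 (R(C) = 8*897 = 7176)
-1477428 + R(S(V(4))) = -1477428 + 7176 = -1470252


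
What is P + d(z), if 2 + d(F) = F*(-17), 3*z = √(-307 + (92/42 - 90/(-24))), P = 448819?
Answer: 448817 - 187*I*√4389/126 ≈ 4.4882e+5 - 98.323*I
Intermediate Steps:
z = 11*I*√4389/126 (z = √(-307 + (92/42 - 90/(-24)))/3 = √(-307 + (92*(1/42) - 90*(-1/24)))/3 = √(-307 + (46/21 + 15/4))/3 = √(-307 + 499/84)/3 = √(-25289/84)/3 = (11*I*√4389/42)/3 = 11*I*√4389/126 ≈ 5.7837*I)
d(F) = -2 - 17*F (d(F) = -2 + F*(-17) = -2 - 17*F)
P + d(z) = 448819 + (-2 - 187*I*√4389/126) = 448817 - 187*I*√4389/126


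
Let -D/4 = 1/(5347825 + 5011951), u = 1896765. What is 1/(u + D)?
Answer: 2589944/4912515131159 ≈ 5.2721e-7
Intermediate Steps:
D = -1/2589944 (D = -4/(5347825 + 5011951) = -4/10359776 = -4*1/10359776 = -1/2589944 ≈ -3.8611e-7)
1/(u + D) = 1/(1896765 - 1/2589944) = 1/(4912515131159/2589944) = 2589944/4912515131159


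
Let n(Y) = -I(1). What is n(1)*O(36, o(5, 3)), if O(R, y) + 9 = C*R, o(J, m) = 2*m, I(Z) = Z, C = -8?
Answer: 297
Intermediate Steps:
O(R, y) = -9 - 8*R
n(Y) = -1 (n(Y) = -1*1 = -1)
n(1)*O(36, o(5, 3)) = -(-9 - 8*36) = -(-9 - 288) = -1*(-297) = 297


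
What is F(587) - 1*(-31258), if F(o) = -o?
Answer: 30671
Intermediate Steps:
F(587) - 1*(-31258) = -1*587 - 1*(-31258) = -587 + 31258 = 30671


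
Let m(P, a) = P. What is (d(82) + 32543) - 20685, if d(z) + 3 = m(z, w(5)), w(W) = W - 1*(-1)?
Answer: 11937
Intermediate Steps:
w(W) = 1 + W (w(W) = W + 1 = 1 + W)
d(z) = -3 + z
(d(82) + 32543) - 20685 = ((-3 + 82) + 32543) - 20685 = (79 + 32543) - 20685 = 32622 - 20685 = 11937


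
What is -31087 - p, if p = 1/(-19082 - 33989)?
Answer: -1649818176/53071 ≈ -31087.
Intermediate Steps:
p = -1/53071 (p = 1/(-53071) = -1/53071 ≈ -1.8843e-5)
-31087 - p = -31087 - 1*(-1/53071) = -31087 + 1/53071 = -1649818176/53071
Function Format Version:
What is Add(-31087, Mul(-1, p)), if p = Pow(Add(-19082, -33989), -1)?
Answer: Rational(-1649818176, 53071) ≈ -31087.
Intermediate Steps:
p = Rational(-1, 53071) (p = Pow(-53071, -1) = Rational(-1, 53071) ≈ -1.8843e-5)
Add(-31087, Mul(-1, p)) = Add(-31087, Mul(-1, Rational(-1, 53071))) = Add(-31087, Rational(1, 53071)) = Rational(-1649818176, 53071)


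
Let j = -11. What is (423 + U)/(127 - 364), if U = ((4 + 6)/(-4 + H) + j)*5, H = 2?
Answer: -343/237 ≈ -1.4473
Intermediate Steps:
U = -80 (U = ((4 + 6)/(-4 + 2) - 11)*5 = (10/(-2) - 11)*5 = (10*(-½) - 11)*5 = (-5 - 11)*5 = -16*5 = -80)
(423 + U)/(127 - 364) = (423 - 80)/(127 - 364) = 343/(-237) = 343*(-1/237) = -343/237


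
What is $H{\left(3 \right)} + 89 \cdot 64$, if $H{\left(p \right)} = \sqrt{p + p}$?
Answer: $5696 + \sqrt{6} \approx 5698.5$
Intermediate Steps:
$H{\left(p \right)} = \sqrt{2} \sqrt{p}$ ($H{\left(p \right)} = \sqrt{2 p} = \sqrt{2} \sqrt{p}$)
$H{\left(3 \right)} + 89 \cdot 64 = \sqrt{2} \sqrt{3} + 89 \cdot 64 = \sqrt{6} + 5696 = 5696 + \sqrt{6}$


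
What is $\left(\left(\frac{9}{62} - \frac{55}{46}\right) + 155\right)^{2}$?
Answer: $\frac{12048574756}{508369} \approx 23700.0$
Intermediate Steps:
$\left(\left(\frac{9}{62} - \frac{55}{46}\right) + 155\right)^{2} = \left(- \frac{749}{713} + 155\right)^{2} = \left(\frac{109766}{713}\right)^{2} = \frac{12048574756}{508369}$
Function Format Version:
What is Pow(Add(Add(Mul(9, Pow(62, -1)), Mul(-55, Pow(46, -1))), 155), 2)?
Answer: Rational(12048574756, 508369) ≈ 23700.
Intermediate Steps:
Pow(Add(Add(Mul(9, Pow(62, -1)), Mul(-55, Pow(46, -1))), 155), 2) = Pow(Add(Add(Mul(9, Rational(1, 62)), Mul(-55, Rational(1, 46))), 155), 2) = Pow(Add(Add(Rational(9, 62), Rational(-55, 46)), 155), 2) = Pow(Add(Rational(-749, 713), 155), 2) = Pow(Rational(109766, 713), 2) = Rational(12048574756, 508369)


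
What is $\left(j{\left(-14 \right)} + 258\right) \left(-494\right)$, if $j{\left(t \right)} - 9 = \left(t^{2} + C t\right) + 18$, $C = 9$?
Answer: $-175370$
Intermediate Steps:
$j{\left(t \right)} = 27 + t^{2} + 9 t$ ($j{\left(t \right)} = 9 + \left(\left(t^{2} + 9 t\right) + 18\right) = 9 + \left(18 + t^{2} + 9 t\right) = 27 + t^{2} + 9 t$)
$\left(j{\left(-14 \right)} + 258\right) \left(-494\right) = \left(\left(27 + \left(-14\right)^{2} + 9 \left(-14\right)\right) + 258\right) \left(-494\right) = \left(\left(27 + 196 - 126\right) + 258\right) \left(-494\right) = \left(97 + 258\right) \left(-494\right) = 355 \left(-494\right) = -175370$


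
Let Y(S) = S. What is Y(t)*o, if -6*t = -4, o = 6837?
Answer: 4558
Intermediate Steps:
t = ⅔ (t = -⅙*(-4) = ⅔ ≈ 0.66667)
Y(t)*o = (⅔)*6837 = 4558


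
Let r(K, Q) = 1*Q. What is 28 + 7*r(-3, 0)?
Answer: 28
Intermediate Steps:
r(K, Q) = Q
28 + 7*r(-3, 0) = 28 + 7*0 = 28 + 0 = 28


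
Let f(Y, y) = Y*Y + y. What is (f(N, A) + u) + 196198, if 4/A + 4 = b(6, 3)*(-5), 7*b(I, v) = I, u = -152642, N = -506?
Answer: 8688154/29 ≈ 2.9959e+5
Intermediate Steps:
b(I, v) = I/7
A = -14/29 (A = 4/(-4 + ((1/7)*6)*(-5)) = 4/(-4 + (6/7)*(-5)) = 4/(-4 - 30/7) = 4/(-58/7) = 4*(-7/58) = -14/29 ≈ -0.48276)
f(Y, y) = y + Y**2 (f(Y, y) = Y**2 + y = y + Y**2)
(f(N, A) + u) + 196198 = ((-14/29 + (-506)**2) - 152642) + 196198 = ((-14/29 + 256036) - 152642) + 196198 = (7425030/29 - 152642) + 196198 = 2998412/29 + 196198 = 8688154/29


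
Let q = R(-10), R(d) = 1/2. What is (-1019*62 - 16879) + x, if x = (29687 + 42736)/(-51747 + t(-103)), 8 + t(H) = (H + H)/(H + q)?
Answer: -849368620406/10609363 ≈ -80058.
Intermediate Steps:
R(d) = ½
q = ½ ≈ 0.50000
t(H) = -8 + 2*H/(½ + H) (t(H) = -8 + (H + H)/(H + ½) = -8 + (2*H)/(½ + H) = -8 + 2*H/(½ + H))
x = -14846715/10609363 (x = (29687 + 42736)/(-51747 + 4*(-2 - 3*(-103))/(1 + 2*(-103))) = 72423/(-51747 + 4*(-2 + 309)/(1 - 206)) = 72423/(-51747 + 4*307/(-205)) = 72423/(-51747 + 4*(-1/205)*307) = 72423/(-51747 - 1228/205) = 72423/(-10609363/205) = 72423*(-205/10609363) = -14846715/10609363 ≈ -1.3994)
(-1019*62 - 16879) + x = (-1019*62 - 16879) - 14846715/10609363 = (-63178 - 16879) - 14846715/10609363 = -80057 - 14846715/10609363 = -849368620406/10609363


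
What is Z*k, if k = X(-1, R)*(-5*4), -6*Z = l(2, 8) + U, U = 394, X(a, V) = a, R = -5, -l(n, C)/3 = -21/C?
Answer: -16075/12 ≈ -1339.6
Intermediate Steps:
l(n, C) = 63/C (l(n, C) = -(-63)/C = 63/C)
Z = -3215/48 (Z = -(63/8 + 394)/6 = -⅙*3215/8 = -3215/48 ≈ -66.979)
k = 20 (k = -(-5)*4 = -1*(-20) = 20)
Z*k = -3215/48*20 = -16075/12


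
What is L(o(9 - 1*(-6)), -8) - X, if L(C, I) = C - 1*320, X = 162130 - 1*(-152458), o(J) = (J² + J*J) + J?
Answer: -314443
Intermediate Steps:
o(J) = J + 2*J² (o(J) = (J² + J²) + J = 2*J² + J = J + 2*J²)
X = 314588 (X = 162130 + 152458 = 314588)
L(C, I) = -320 + C (L(C, I) = C - 320 = -320 + C)
L(o(9 - 1*(-6)), -8) - X = (-320 + (9 - 1*(-6))*(1 + 2*(9 - 1*(-6)))) - 1*314588 = (-320 + (9 + 6)*(1 + 2*(9 + 6))) - 314588 = (-320 + 15*(1 + 2*15)) - 314588 = (-320 + 15*(1 + 30)) - 314588 = (-320 + 15*31) - 314588 = (-320 + 465) - 314588 = 145 - 314588 = -314443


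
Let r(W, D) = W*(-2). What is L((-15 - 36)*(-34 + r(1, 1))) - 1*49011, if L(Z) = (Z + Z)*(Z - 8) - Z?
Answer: 6661569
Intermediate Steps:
r(W, D) = -2*W
L(Z) = -Z + 2*Z*(-8 + Z) (L(Z) = (2*Z)*(-8 + Z) - Z = 2*Z*(-8 + Z) - Z = -Z + 2*Z*(-8 + Z))
L((-15 - 36)*(-34 + r(1, 1))) - 1*49011 = ((-15 - 36)*(-34 - 2*1))*(-17 + 2*((-15 - 36)*(-34 - 2*1))) - 1*49011 = (-51*(-34 - 2))*(-17 + 2*(-51*(-34 - 2))) - 49011 = (-51*(-36))*(-17 + 2*(-51*(-36))) - 49011 = 1836*(-17 + 2*1836) - 49011 = 1836*(-17 + 3672) - 49011 = 1836*3655 - 49011 = 6710580 - 49011 = 6661569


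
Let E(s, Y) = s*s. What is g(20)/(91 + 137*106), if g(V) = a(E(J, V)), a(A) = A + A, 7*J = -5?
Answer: 50/716037 ≈ 6.9829e-5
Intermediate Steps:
J = -5/7 (J = (⅐)*(-5) = -5/7 ≈ -0.71429)
E(s, Y) = s²
a(A) = 2*A
g(V) = 50/49 (g(V) = 2*(-5/7)² = 2*(25/49) = 50/49)
g(20)/(91 + 137*106) = 50/(49*(91 + 137*106)) = 50/(49*(91 + 14522)) = (50/49)/14613 = (50/49)*(1/14613) = 50/716037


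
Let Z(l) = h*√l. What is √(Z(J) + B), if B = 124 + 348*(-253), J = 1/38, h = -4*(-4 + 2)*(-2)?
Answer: 2*√(-7934780 - 38*√38)/19 ≈ 296.52*I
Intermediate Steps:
h = -16 (h = -4*(-2)*(-2) = 8*(-2) = -16)
J = 1/38 ≈ 0.026316
B = -87920 (B = 124 - 88044 = -87920)
Z(l) = -16*√l
√(Z(J) + B) = √(-8*√38/19 - 87920) = √(-87920 - 8*√38/19)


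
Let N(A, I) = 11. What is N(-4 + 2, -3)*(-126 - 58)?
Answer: -2024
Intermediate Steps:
N(-4 + 2, -3)*(-126 - 58) = 11*(-126 - 58) = 11*(-184) = -2024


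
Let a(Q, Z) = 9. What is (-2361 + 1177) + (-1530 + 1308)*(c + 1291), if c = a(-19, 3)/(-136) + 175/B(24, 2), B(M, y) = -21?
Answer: -19442649/68 ≈ -2.8592e+5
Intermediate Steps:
c = -3427/408 (c = 9/(-136) + 175/(-21) = 9*(-1/136) + 175*(-1/21) = -9/136 - 25/3 = -3427/408 ≈ -8.3995)
(-2361 + 1177) + (-1530 + 1308)*(c + 1291) = (-2361 + 1177) + (-1530 + 1308)*(-3427/408 + 1291) = -1184 - 222*523301/408 = -1184 - 19362137/68 = -19442649/68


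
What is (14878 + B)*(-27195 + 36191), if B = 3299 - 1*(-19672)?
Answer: 340489604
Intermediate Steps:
B = 22971 (B = 3299 + 19672 = 22971)
(14878 + B)*(-27195 + 36191) = (14878 + 22971)*(-27195 + 36191) = 37849*8996 = 340489604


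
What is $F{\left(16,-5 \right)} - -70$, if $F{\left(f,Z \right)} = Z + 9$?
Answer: $74$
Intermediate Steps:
$F{\left(f,Z \right)} = 9 + Z$
$F{\left(16,-5 \right)} - -70 = \left(9 - 5\right) - -70 = 4 + 70 = 74$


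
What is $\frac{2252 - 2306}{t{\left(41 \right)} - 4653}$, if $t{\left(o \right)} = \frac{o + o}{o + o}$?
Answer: $\frac{27}{2326} \approx 0.011608$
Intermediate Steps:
$t{\left(o \right)} = 1$ ($t{\left(o \right)} = \frac{2 o}{2 o} = 2 o \frac{1}{2 o} = 1$)
$\frac{2252 - 2306}{t{\left(41 \right)} - 4653} = \frac{2252 - 2306}{1 - 4653} = - \frac{54}{-4652} = \left(-54\right) \left(- \frac{1}{4652}\right) = \frac{27}{2326}$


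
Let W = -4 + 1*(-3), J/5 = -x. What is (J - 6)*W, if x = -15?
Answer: -483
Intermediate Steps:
J = 75 (J = 5*(-1*(-15)) = 5*15 = 75)
W = -7 (W = -4 - 3 = -7)
(J - 6)*W = (75 - 6)*(-7) = 69*(-7) = -483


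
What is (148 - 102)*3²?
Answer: 414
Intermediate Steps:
(148 - 102)*3² = 46*9 = 414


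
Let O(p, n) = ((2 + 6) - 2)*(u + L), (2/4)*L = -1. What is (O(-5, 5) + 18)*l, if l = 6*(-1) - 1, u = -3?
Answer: 84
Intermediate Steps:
L = -2 (L = 2*(-1) = -2)
l = -7 (l = -6 - 1 = -7)
O(p, n) = -30 (O(p, n) = ((2 + 6) - 2)*(-3 - 2) = (8 - 2)*(-5) = 6*(-5) = -30)
(O(-5, 5) + 18)*l = (-30 + 18)*(-7) = -12*(-7) = 84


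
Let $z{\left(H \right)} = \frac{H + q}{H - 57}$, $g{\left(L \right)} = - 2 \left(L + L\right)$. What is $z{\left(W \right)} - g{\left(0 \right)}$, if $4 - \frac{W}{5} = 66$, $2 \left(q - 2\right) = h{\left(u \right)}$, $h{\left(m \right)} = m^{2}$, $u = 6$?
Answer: $\frac{290}{367} \approx 0.79019$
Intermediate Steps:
$g{\left(L \right)} = - 4 L$ ($g{\left(L \right)} = - 2 \cdot 2 L = - 4 L$)
$q = 20$ ($q = 2 + \frac{6^{2}}{2} = 2 + \frac{1}{2} \cdot 36 = 2 + 18 = 20$)
$W = -310$ ($W = 20 - 330 = -310$)
$z{\left(H \right)} = \frac{20 + H}{-57 + H}$ ($z{\left(H \right)} = \frac{H + 20}{H - 57} = \frac{20 + H}{-57 + H}$)
$z{\left(W \right)} - g{\left(0 \right)} = \frac{20 - 310}{-57 - 310} - \left(-4\right) 0 = \frac{1}{-367} \left(-290\right) - 0 = \left(- \frac{1}{367}\right) \left(-290\right) + 0 = \frac{290}{367} + 0 = \frac{290}{367}$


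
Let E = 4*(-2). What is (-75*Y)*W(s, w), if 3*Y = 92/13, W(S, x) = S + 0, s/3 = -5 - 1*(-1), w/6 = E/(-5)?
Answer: 27600/13 ≈ 2123.1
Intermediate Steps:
E = -8
w = 48/5 (w = 6*(-8/(-5)) = 6*(-8*(-1/5)) = 6*(8/5) = 48/5 ≈ 9.6000)
s = -12 (s = 3*(-5 - 1*(-1)) = 3*(-5 + 1) = 3*(-4) = -12)
W(S, x) = S
Y = 92/39 (Y = (92/13)/3 = (92*(1/13))/3 = (1/3)*(92/13) = 92/39 ≈ 2.3590)
(-75*Y)*W(s, w) = -75*92/39*(-12) = -2300/13*(-12) = 27600/13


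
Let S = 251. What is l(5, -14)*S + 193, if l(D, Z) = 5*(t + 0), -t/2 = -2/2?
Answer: 2703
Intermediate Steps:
t = 2 (t = -(-4)/2 = -2*(-1) = 2)
l(D, Z) = 10 (l(D, Z) = 5*(2 + 0) = 5*2 = 10)
l(5, -14)*S + 193 = 10*251 + 193 = 2510 + 193 = 2703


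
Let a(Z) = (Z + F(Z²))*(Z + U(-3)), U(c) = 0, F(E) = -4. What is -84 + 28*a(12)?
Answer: 2604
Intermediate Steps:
a(Z) = Z*(-4 + Z) (a(Z) = (Z - 4)*(Z + 0) = (-4 + Z)*Z = Z*(-4 + Z))
-84 + 28*a(12) = -84 + 28*(12*(-4 + 12)) = -84 + 28*(12*8) = -84 + 28*96 = -84 + 2688 = 2604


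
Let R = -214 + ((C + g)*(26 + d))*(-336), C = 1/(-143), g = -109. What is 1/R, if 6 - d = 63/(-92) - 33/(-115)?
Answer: 16445/19510349746 ≈ 8.4289e-7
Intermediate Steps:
d = 2943/460 (d = 6 - (63/(-92) - 33/(-115)) = 6 - (63*(-1/92) - 33*(-1/115)) = 6 - (-63/92 + 33/115) = 6 - 1*(-183/460) = 6 + 183/460 = 2943/460 ≈ 6.3978)
C = -1/143 ≈ -0.0069930
R = 19510349746/16445 (R = -214 + ((-1/143 - 109)*(26 + 2943/460))*(-336) = -214 - 15588/143*14903/460*(-336) = -214 - 58076991/16445*(-336) = -214 + 19513868976/16445 = 19510349746/16445 ≈ 1.1864e+6)
1/R = 1/(19510349746/16445) = 16445/19510349746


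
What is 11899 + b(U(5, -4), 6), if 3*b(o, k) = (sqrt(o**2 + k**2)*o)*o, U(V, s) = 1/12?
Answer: 11899 + sqrt(5185)/5184 ≈ 11899.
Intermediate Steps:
U(V, s) = 1/12
b(o, k) = o**2*sqrt(k**2 + o**2)/3 (b(o, k) = ((sqrt(o**2 + k**2)*o)*o)/3 = ((sqrt(k**2 + o**2)*o)*o)/3 = ((o*sqrt(k**2 + o**2))*o)/3 = (o**2*sqrt(k**2 + o**2))/3 = o**2*sqrt(k**2 + o**2)/3)
11899 + b(U(5, -4), 6) = 11899 + (1/12)**2*sqrt(6**2 + (1/12)**2)/3 = 11899 + (1/3)*(1/144)*sqrt(36 + 1/144) = 11899 + (1/3)*(1/144)*sqrt(5185/144) = 11899 + (1/3)*(1/144)*(sqrt(5185)/12) = 11899 + sqrt(5185)/5184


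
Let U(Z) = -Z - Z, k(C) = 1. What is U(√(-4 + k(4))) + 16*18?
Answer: 288 - 2*I*√3 ≈ 288.0 - 3.4641*I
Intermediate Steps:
U(Z) = -2*Z
U(√(-4 + k(4))) + 16*18 = -2*√(-4 + 1) + 16*18 = -2*I*√3 + 288 = 288 - 2*I*√3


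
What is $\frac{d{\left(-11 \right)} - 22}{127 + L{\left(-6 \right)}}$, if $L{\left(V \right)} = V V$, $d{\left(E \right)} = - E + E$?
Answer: $- \frac{22}{163} \approx -0.13497$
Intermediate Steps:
$d{\left(E \right)} = 0$
$L{\left(V \right)} = V^{2}$
$\frac{d{\left(-11 \right)} - 22}{127 + L{\left(-6 \right)}} = \frac{0 - 22}{127 + \left(-6\right)^{2}} = - \frac{22}{127 + 36} = - \frac{22}{163}$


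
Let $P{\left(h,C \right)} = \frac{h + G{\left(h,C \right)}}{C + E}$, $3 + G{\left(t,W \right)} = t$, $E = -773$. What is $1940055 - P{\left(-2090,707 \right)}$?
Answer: $\frac{128039447}{66} \approx 1.94 \cdot 10^{6}$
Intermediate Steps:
$G{\left(t,W \right)} = -3 + t$
$P{\left(h,C \right)} = \frac{-3 + 2 h}{-773 + C}$ ($P{\left(h,C \right)} = \frac{h + \left(-3 + h\right)}{C - 773} = \frac{-3 + 2 h}{-773 + C}$)
$1940055 - P{\left(-2090,707 \right)} = 1940055 - \frac{-3 + 2 \left(-2090\right)}{-773 + 707} = 1940055 - \frac{-3 - 4180}{-66} = 1940055 - \left(- \frac{1}{66}\right) \left(-4183\right) = 1940055 - \frac{4183}{66} = \frac{128039447}{66}$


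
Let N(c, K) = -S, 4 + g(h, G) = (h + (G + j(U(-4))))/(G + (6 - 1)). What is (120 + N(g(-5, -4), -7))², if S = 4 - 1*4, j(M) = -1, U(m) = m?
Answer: 14400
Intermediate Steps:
S = 0 (S = 4 - 4 = 0)
g(h, G) = -4 + (-1 + G + h)/(5 + G) (g(h, G) = -4 + (h + (G - 1))/(G + (6 - 1)) = -4 + (h + (-1 + G))/(G + 5) = -4 + (-1 + G + h)/(5 + G))
N(c, K) = 0 (N(c, K) = -1*0 = 0)
(120 + N(g(-5, -4), -7))² = (120 + 0)² = 120² = 14400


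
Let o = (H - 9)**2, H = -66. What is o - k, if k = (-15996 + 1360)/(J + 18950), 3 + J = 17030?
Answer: 202385261/35977 ≈ 5625.4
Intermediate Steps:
J = 17027 (J = -3 + 17030 = 17027)
k = -14636/35977 (k = (-15996 + 1360)/(17027 + 18950) = -14636/35977 ≈ -0.40682)
o = 5625 (o = (-66 - 9)**2 = (-75)**2 = 5625)
o - k = 5625 - 1*(-14636/35977) = 5625 + 14636/35977 = 202385261/35977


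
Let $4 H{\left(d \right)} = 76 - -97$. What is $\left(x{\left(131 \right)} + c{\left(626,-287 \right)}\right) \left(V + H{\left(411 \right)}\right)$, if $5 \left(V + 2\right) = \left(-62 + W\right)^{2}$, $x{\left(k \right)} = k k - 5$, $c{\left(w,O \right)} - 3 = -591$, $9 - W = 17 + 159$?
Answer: $\frac{872259638}{5} \approx 1.7445 \cdot 10^{8}$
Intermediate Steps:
$W = -167$ ($W = 9 - \left(17 + 159\right) = 9 - 176 = -167$)
$c{\left(w,O \right)} = -588$ ($c{\left(w,O \right)} = 3 - 591 = -588$)
$H{\left(d \right)} = \frac{173}{4}$ ($H{\left(d \right)} = \frac{76 - -97}{4} = \frac{76 + 97}{4} = \frac{1}{4} \cdot 173 = \frac{173}{4}$)
$x{\left(k \right)} = -5 + k^{2}$ ($x{\left(k \right)} = k^{2} - 5 = -5 + k^{2}$)
$V = \frac{52431}{5}$ ($V = -2 + \frac{\left(-62 - 167\right)^{2}}{5} = -2 + \frac{\left(-229\right)^{2}}{5} = -2 + \frac{1}{5} \cdot 52441 = -2 + \frac{52441}{5} = \frac{52431}{5} \approx 10486.0$)
$\left(x{\left(131 \right)} + c{\left(626,-287 \right)}\right) \left(V + H{\left(411 \right)}\right) = \left(\left(-5 + 131^{2}\right) - 588\right) \left(\frac{52431}{5} + \frac{173}{4}\right) = \left(\left(-5 + 17161\right) - 588\right) \frac{210589}{20} = \left(17156 - 588\right) \frac{210589}{20} = 16568 \cdot \frac{210589}{20} = \frac{872259638}{5}$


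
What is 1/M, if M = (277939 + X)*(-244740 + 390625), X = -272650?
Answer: 1/771585765 ≈ 1.2960e-9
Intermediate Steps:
M = 771585765 (M = (277939 - 272650)*(-244740 + 390625) = 5289*145885 = 771585765)
1/M = 1/771585765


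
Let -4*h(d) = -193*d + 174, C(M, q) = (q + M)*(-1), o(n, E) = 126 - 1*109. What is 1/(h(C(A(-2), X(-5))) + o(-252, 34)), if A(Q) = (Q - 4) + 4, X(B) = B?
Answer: 4/1245 ≈ 0.0032129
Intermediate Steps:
o(n, E) = 17 (o(n, E) = 126 - 109 = 17)
A(Q) = Q (A(Q) = (-4 + Q) + 4 = Q)
C(M, q) = -M - q (C(M, q) = (M + q)*(-1) = -M - q)
h(d) = -87/2 + 193*d/4 (h(d) = -(-193*d + 174)/4 = -(174 - 193*d)/4 = -87/2 + 193*d/4)
1/(h(C(A(-2), X(-5))) + o(-252, 34)) = 1/((-87/2 + 193*(-1*(-2) - 1*(-5))/4) + 17) = 1/((-87/2 + 193*(2 + 5)/4) + 17) = 1/((-87/2 + (193/4)*7) + 17) = 1/((-87/2 + 1351/4) + 17) = 1/(1177/4 + 17) = 1/(1245/4) = 4/1245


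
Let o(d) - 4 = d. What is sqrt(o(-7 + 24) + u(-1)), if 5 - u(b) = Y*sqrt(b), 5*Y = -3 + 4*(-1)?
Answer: sqrt(650 + 35*I)/5 ≈ 5.1009 + 0.13723*I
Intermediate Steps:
o(d) = 4 + d
Y = -7/5 (Y = (-3 + 4*(-1))/5 = (-3 - 4)/5 = (1/5)*(-7) = -7/5 ≈ -1.4000)
u(b) = 5 + 7*sqrt(b)/5 (u(b) = 5 - (-7)*sqrt(b)/5 = 5 + 7*sqrt(b)/5)
sqrt(o(-7 + 24) + u(-1)) = sqrt((4 + (-7 + 24)) + (5 + 7*sqrt(-1)/5)) = sqrt((4 + 17) + (5 + 7*I/5)) = sqrt(21 + (5 + 7*I/5)) = sqrt(26 + 7*I/5)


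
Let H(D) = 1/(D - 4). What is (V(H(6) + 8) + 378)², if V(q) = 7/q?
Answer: 41473600/289 ≈ 1.4351e+5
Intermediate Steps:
H(D) = 1/(-4 + D)
(V(H(6) + 8) + 378)² = (7/(1/(-4 + 6) + 8) + 378)² = (7/(1/2 + 8) + 378)² = (7/(½ + 8) + 378)² = (7/(17/2) + 378)² = (7*(2/17) + 378)² = (14/17 + 378)² = (6440/17)² = 41473600/289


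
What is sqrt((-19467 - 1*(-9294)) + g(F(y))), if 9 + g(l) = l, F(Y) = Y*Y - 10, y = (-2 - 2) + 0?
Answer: 8*I*sqrt(159) ≈ 100.88*I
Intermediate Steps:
y = -4 (y = -4 + 0 = -4)
F(Y) = -10 + Y**2 (F(Y) = Y**2 - 10 = -10 + Y**2)
g(l) = -9 + l
sqrt((-19467 - 1*(-9294)) + g(F(y))) = sqrt((-19467 - 1*(-9294)) + (-9 + (-10 + (-4)**2))) = sqrt((-19467 + 9294) + (-9 + (-10 + 16))) = sqrt(-10173 + (-9 + 6)) = sqrt(-10173 - 3) = sqrt(-10176) = 8*I*sqrt(159)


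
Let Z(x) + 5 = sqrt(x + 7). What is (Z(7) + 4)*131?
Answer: -131 + 131*sqrt(14) ≈ 359.16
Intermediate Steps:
Z(x) = -5 + sqrt(7 + x) (Z(x) = -5 + sqrt(x + 7) = -5 + sqrt(7 + x))
(Z(7) + 4)*131 = ((-5 + sqrt(7 + 7)) + 4)*131 = ((-5 + sqrt(14)) + 4)*131 = (-1 + sqrt(14))*131 = -131 + 131*sqrt(14)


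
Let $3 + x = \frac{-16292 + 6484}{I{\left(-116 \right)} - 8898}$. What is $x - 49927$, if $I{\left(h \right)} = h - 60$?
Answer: $- \frac{226527506}{4537} \approx -49929.0$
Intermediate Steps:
$I{\left(h \right)} = -60 + h$ ($I{\left(h \right)} = h - 60 = -60 + h$)
$x = - \frac{8707}{4537}$ ($x = -3 + \frac{-16292 + 6484}{\left(-60 - 116\right) - 8898} = -3 - \frac{9808}{-176 - 8898} = -3 - \frac{9808}{-9074} = -3 - - \frac{4904}{4537} = -3 + \frac{4904}{4537} = - \frac{8707}{4537} \approx -1.9191$)
$x - 49927 = - \frac{8707}{4537} - 49927 = - \frac{226527506}{4537}$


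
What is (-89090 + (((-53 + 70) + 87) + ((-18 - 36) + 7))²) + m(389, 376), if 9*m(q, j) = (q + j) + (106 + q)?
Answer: -85701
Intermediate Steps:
m(q, j) = 106/9 + j/9 + 2*q/9 (m(q, j) = ((q + j) + (106 + q))/9 = ((j + q) + (106 + q))/9 = (106 + j + 2*q)/9 = 106/9 + j/9 + 2*q/9)
(-89090 + (((-53 + 70) + 87) + ((-18 - 36) + 7))²) + m(389, 376) = (-89090 + (((-53 + 70) + 87) + ((-18 - 36) + 7))²) + (106/9 + (⅑)*376 + (2/9)*389) = (-89090 + ((17 + 87) + (-54 + 7))²) + (106/9 + 376/9 + 778/9) = (-89090 + (104 - 47)²) + 140 = (-89090 + 57²) + 140 = (-89090 + 3249) + 140 = -85841 + 140 = -85701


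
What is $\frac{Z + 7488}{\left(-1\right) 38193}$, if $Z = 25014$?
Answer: $- \frac{10834}{12731} \approx -0.85099$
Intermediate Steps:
$\frac{Z + 7488}{\left(-1\right) 38193} = \frac{25014 + 7488}{\left(-1\right) 38193} = \frac{32502}{-38193} = 32502 \left(- \frac{1}{38193}\right) = - \frac{10834}{12731}$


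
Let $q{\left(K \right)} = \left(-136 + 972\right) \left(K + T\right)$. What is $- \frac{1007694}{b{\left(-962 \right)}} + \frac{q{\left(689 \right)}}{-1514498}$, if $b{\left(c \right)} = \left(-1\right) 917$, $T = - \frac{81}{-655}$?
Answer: $\frac{3814055642854}{3471986665} \approx 1098.5$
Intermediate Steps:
$T = \frac{81}{655}$ ($T = \left(-81\right) \left(- \frac{1}{655}\right) = \frac{81}{655} \approx 0.12366$)
$q{\left(K \right)} = \frac{67716}{655} + 836 K$ ($q{\left(K \right)} = \left(-136 + 972\right) \left(K + \frac{81}{655}\right) = 836 \left(\frac{81}{655} + K\right) = \frac{67716}{655} + 836 K$)
$b{\left(c \right)} = -917$
$- \frac{1007694}{b{\left(-962 \right)}} + \frac{q{\left(689 \right)}}{-1514498} = - \frac{1007694}{-917} + \frac{\frac{67716}{655} + 836 \cdot 689}{-1514498} = \left(-1007694\right) \left(- \frac{1}{917}\right) + \left(\frac{67716}{655} + 576004\right) \left(- \frac{1}{1514498}\right) = \frac{1007694}{917} + \frac{377350336}{655} \left(- \frac{1}{1514498}\right) = \frac{1007694}{917} - \frac{188675168}{495998095} = \frac{3814055642854}{3471986665}$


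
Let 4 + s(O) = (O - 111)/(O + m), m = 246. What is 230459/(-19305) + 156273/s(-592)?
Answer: -347995711423/4382235 ≈ -79411.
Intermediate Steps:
s(O) = -4 + (-111 + O)/(246 + O) (s(O) = -4 + (O - 111)/(O + 246) = -4 + (-111 + O)/(246 + O))
230459/(-19305) + 156273/s(-592) = 230459/(-19305) + 156273/((3*(-365 - 1*(-592))/(246 - 592))) = 230459*(-1/19305) + 156273/((3*(-365 + 592)/(-346))) = -230459/19305 + 156273/((3*(-1/346)*227)) = -230459/19305 + 156273/(-681/346) = -230459/19305 + 156273*(-346/681) = -230459/19305 - 18023486/227 = -347995711423/4382235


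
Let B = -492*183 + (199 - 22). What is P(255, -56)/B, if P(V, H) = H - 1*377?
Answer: 433/89859 ≈ 0.0048187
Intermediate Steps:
P(V, H) = -377 + H (P(V, H) = H - 377 = -377 + H)
B = -89859 (B = -90036 + 177 = -89859)
P(255, -56)/B = (-377 - 56)/(-89859) = -433*(-1/89859) = 433/89859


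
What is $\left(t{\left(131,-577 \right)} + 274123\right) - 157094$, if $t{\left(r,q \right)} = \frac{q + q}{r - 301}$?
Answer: $\frac{9948042}{85} \approx 1.1704 \cdot 10^{5}$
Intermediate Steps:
$t{\left(r,q \right)} = \frac{2 q}{-301 + r}$
$\left(t{\left(131,-577 \right)} + 274123\right) - 157094 = \left(2 \left(-577\right) \frac{1}{-301 + 131} + 274123\right) - 157094 = \left(2 \left(-577\right) \frac{1}{-170} + 274123\right) - 157094 = \left(2 \left(-577\right) \left(- \frac{1}{170}\right) + 274123\right) - 157094 = \left(\frac{577}{85} + 274123\right) - 157094 = \frac{23301032}{85} - 157094 = \frac{9948042}{85}$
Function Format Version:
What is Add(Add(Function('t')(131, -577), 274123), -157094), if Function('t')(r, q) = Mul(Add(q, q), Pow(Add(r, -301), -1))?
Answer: Rational(9948042, 85) ≈ 1.1704e+5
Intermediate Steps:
Function('t')(r, q) = Mul(2, q, Pow(Add(-301, r), -1)) (Function('t')(r, q) = Mul(Mul(2, q), Pow(Add(-301, r), -1)) = Mul(2, q, Pow(Add(-301, r), -1)))
Add(Add(Function('t')(131, -577), 274123), -157094) = Add(Add(Mul(2, -577, Pow(Add(-301, 131), -1)), 274123), -157094) = Add(Add(Mul(2, -577, Pow(-170, -1)), 274123), -157094) = Add(Add(Mul(2, -577, Rational(-1, 170)), 274123), -157094) = Add(Add(Rational(577, 85), 274123), -157094) = Add(Rational(23301032, 85), -157094) = Rational(9948042, 85)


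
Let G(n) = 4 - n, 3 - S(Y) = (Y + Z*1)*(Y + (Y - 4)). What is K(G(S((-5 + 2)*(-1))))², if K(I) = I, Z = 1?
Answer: 81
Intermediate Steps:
S(Y) = 3 - (1 + Y)*(-4 + 2*Y) (S(Y) = 3 - (Y + 1*1)*(Y + (Y - 4)) = 3 - (Y + 1)*(Y + (-4 + Y)) = 3 - (1 + Y)*(-4 + 2*Y))
K(G(S((-5 + 2)*(-1))))² = (4 - (7 - 2*(-5 + 2)² + 2*((-5 + 2)*(-1))))² = (4 - (7 - 2*(-3*(-1))² + 2*(-3*(-1))))² = (4 - (7 - 2*3² + 2*3))² = (4 - (7 - 2*9 + 6))² = (4 - (7 - 18 + 6))² = (4 - 1*(-5))² = (4 + 5)² = 9² = 81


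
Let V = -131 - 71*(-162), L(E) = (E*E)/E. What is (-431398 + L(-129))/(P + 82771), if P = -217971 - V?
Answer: 431527/146571 ≈ 2.9441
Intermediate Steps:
L(E) = E (L(E) = E**2/E = E)
V = 11371 (V = -131 + 11502 = 11371)
P = -229342 (P = -217971 - 1*11371 = -217971 - 11371 = -229342)
(-431398 + L(-129))/(P + 82771) = (-431398 - 129)/(-229342 + 82771) = -431527/(-146571) = -431527*(-1/146571) = 431527/146571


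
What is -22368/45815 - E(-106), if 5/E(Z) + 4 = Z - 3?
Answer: -2298509/5177095 ≈ -0.44398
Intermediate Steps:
E(Z) = 5/(-7 + Z) (E(Z) = 5/(-4 + (Z - 3)) = 5/(-4 + (-3 + Z)) = 5/(-7 + Z))
-22368/45815 - E(-106) = -22368/45815 - 5/(-7 - 106) = -22368*1/45815 - 5/(-113) = -22368/45815 - 5*(-1)/113 = -22368/45815 - 1*(-5/113) = -22368/45815 + 5/113 = -2298509/5177095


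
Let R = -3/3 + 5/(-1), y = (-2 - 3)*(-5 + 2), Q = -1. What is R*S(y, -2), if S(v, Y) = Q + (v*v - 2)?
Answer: -1332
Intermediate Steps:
y = 15 (y = -5*(-3) = 15)
R = -6 (R = -3*⅓ + 5*(-1) = -1 - 5 = -6)
S(v, Y) = -3 + v² (S(v, Y) = -1 + (v*v - 2) = -1 + (v² - 2) = -1 + (-2 + v²) = -3 + v²)
R*S(y, -2) = -6*(-3 + 15²) = -6*(-3 + 225) = -6*222 = -1332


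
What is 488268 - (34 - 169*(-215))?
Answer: 451899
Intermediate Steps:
488268 - (34 - 169*(-215)) = 488268 - (34 + 36335) = 488268 - 1*36369 = 488268 - 36369 = 451899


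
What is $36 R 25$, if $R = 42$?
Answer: $37800$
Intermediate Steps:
$36 R 25 = 36 \cdot 42 \cdot 25 = 1512 \cdot 25 = 37800$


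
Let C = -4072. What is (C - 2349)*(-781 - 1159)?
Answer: 12456740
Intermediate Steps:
(C - 2349)*(-781 - 1159) = (-4072 - 2349)*(-781 - 1159) = -6421*(-1940) = 12456740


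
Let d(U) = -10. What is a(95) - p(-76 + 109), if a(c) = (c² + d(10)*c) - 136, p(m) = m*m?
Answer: 6850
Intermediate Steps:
p(m) = m²
a(c) = -136 + c² - 10*c (a(c) = (c² - 10*c) - 136 = -136 + c² - 10*c)
a(95) - p(-76 + 109) = (-136 + 95² - 10*95) - (-76 + 109)² = (-136 + 9025 - 950) - 1*33² = 7939 - 1*1089 = 7939 - 1089 = 6850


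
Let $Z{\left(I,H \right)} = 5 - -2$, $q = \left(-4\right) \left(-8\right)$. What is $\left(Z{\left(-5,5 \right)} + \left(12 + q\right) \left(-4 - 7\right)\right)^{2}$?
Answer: $227529$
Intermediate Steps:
$q = 32$
$Z{\left(I,H \right)} = 7$ ($Z{\left(I,H \right)} = 5 + 2 = 7$)
$\left(Z{\left(-5,5 \right)} + \left(12 + q\right) \left(-4 - 7\right)\right)^{2} = \left(7 + \left(12 + 32\right) \left(-4 - 7\right)\right)^{2} = \left(7 + 44 \left(-11\right)\right)^{2} = \left(7 - 484\right)^{2} = \left(-477\right)^{2} = 227529$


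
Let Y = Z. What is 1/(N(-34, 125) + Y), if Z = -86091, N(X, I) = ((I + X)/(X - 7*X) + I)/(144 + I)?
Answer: -54876/4724304125 ≈ -1.1616e-5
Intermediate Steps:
N(X, I) = (I - (I + X)/(6*X))/(144 + I) (N(X, I) = ((I + X)/((-6*X)) + I)/(144 + I) = ((I + X)*(-1/(6*X)) + I)/(144 + I) = (-(I + X)/(6*X) + I)/(144 + I) = (I - (I + X)/(6*X))/(144 + I))
Y = -86091
1/(N(-34, 125) + Y) = 1/((⅙)*(-1*125 - 1*(-34) + 6*125*(-34))/(-34*(144 + 125)) - 86091) = 1/((⅙)*(-1/34)*(-125 + 34 - 25500)/269 - 86091) = 1/((⅙)*(-1/34)*(1/269)*(-25591) - 86091) = 1/(25591/54876 - 86091) = 1/(-4724304125/54876) = -54876/4724304125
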